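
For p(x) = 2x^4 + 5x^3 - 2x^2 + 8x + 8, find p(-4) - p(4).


p(-4) = 136
p(4) = 840
p(-4) - p(4) = 136 - 840 = -704


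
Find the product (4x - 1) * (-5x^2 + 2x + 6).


Distribute each term of the first polynomial:
  (4x)(-5x^2 + 2x + 6) = -20x^3 + 8x^2 + 24x
  (-1)(-5x^2 + 2x + 6) = 5x^2 - 2x - 6
Sum: -20x^3 + 13x^2 + 22x - 6


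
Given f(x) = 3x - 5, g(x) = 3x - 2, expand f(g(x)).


Substitute g(x) into f:
f(g(x)) = 3*(3x - 2) + (-5)
Expand and combine: 9x - 11


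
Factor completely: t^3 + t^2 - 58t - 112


Try integer roots (divisors of -112). t=8: p(8)=0.
Divide out (t - 8): quotient is t^2 + 9t + 14.
Factor the quadratic: (t + 7)(t + 2)
Result: (t - 8)(t + 7)(t + 2)


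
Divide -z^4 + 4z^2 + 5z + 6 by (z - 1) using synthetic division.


Synthetic division with c = 1. Coefficients: -1, 0, 4, 5, 6
Bring down -1.
  -1 * 1 = -1; -1 + 0 = -1
  -1 * 1 = -1; -1 + 4 = 3
  3 * 1 = 3; 3 + 5 = 8
  8 * 1 = 8; 8 + 6 = 14
Quotient: -z^3 - z^2 + 3z + 8, Remainder: 14


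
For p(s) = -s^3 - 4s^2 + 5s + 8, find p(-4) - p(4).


p(-4) = -12
p(4) = -100
p(-4) - p(4) = -12 + 100 = 88


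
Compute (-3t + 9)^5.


Expand (-3t + 9)^5 by repeated multiplication:
  (-3t + 9)^2 = 9t^2 - 54t + 81
  (-3t + 9)^3 = -27t^3 + 243t^2 - 729t + 729
  (-3t + 9)^4 = 81t^4 - 972t^3 + 4374t^2 - 8748t + 6561
= -243t^5 + 3645t^4 - 21870t^3 + 65610t^2 - 98415t + 59049


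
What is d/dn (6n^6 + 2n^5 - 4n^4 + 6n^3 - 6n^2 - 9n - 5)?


Apply the power rule term by term:
  d/dn(6n^6) = 36n^5
  d/dn(2n^5) = 10n^4
  d/dn(-4n^4) = -16n^3
  d/dn(6n^3) = 18n^2
  d/dn(-6n^2) = -12n
  d/dn(-9n) = -9
  d/dn(-5) = 0
p'(n) = 36n^5 + 10n^4 - 16n^3 + 18n^2 - 12n - 9


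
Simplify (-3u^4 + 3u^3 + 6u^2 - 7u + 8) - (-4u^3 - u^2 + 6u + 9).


Distribute the minus sign:
  (-3u^4 + 3u^3 + 6u^2 - 7u + 8)
- (-4u^3 - u^2 + 6u + 9)
Negate second polynomial: 4u^3 + u^2 - 6u - 9
Add: -3u^4 + 7u^3 + 7u^2 - 13u - 1


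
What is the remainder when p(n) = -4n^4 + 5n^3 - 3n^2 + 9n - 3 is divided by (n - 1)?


By the Remainder Theorem, the remainder equals p(1):
  -4*(1)^4 = -4
  5*(1)^3 = 5
  -3*(1)^2 = -3
  9*(1)^1 = 9
  constant: -3
Sum: -4 + 5 - 3 + 9 - 3 = 4


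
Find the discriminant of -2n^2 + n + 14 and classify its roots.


D = b^2 - 4ac = (1)^2 - 4(-2)(14) = 1 + 112 = 113
Since D > 0: two distinct irrational roots


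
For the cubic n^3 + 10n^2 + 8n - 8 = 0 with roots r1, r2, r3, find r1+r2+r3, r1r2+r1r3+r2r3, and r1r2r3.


Monic cubic n^3+bn^2+cn+d=0: sum=-b, pairwise sum=c, product=-d.
b=10, c=8, d=-8
r1+r2+r3 = -10
r1r2+r1r3+r2r3 = 8
r1r2r3 = 8


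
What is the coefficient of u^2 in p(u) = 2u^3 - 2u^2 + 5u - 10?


Read off the coefficient of u^2: -2


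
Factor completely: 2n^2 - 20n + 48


Roots satisfy r1 + r2 = -b/a = 10 and r1*r2 = c/a = 24.
So r1 = 4, r2 = 6.
2n^2 - 20n + 48 = 2(n - r1)(n - r2) = 2(n - 4)(n - 6)


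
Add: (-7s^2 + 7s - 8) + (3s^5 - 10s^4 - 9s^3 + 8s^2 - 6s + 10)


Align terms by degree and add:
  -7s^2 + 7s - 8
+ 3s^5 - 10s^4 - 9s^3 + 8s^2 - 6s + 10
= 3s^5 - 10s^4 - 9s^3 + s^2 + s + 2


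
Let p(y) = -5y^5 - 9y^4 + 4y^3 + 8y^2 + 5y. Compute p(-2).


Using direct substitution:
  -5 * (-2)^5 = 160
  -9 * (-2)^4 = -144
  4 * (-2)^3 = -32
  8 * (-2)^2 = 32
  5 * (-2)^1 = -10
  constant: 0
Sum = 160 - 144 - 32 + 32 - 10 + 0 = 6


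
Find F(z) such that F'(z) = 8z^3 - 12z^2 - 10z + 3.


Reverse power rule on each term:
  ∫ 8z^3 dz = 2z^4
  ∫ -12z^2 dz = -4z^3
  ∫ -10z dz = -5z^2
  ∫ 3 dz = 3z
F(z) = 2z^4 - 4z^3 - 5z^2 + 3z + C


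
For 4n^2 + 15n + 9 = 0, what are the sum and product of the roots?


For an^2+bn+c=0: sum = -b/a, product = c/a.
a=4, b=15, c=9
Sum = -(15)/4 = -15/4
Product = (9)/4 = 9/4


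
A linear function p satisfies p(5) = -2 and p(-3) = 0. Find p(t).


p(t) = mt + b. Using p(5)=-2, p(-3)=0:
m = (-2)/(5 + 3) = -2/8 = -1/4
b = -2 - m*(5) = -2 + 5/4 = -3/4
p(t) = -(1/4)t - (3/4)


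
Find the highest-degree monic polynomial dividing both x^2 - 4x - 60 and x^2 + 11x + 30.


Factor each:
  x^2 - 4x - 60 = (x + 6)(x - 10)
  x^2 + 11x + 30 = (x + 6)(x + 5)
Common monic factor: x + 6


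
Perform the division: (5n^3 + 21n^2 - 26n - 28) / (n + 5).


(5n^3 + 21n^2 - 26n - 28) / (n + 5)
Step 1: 5n^2 * (n + 5) = 5n^3 + 25n^2; subtract.
Step 2: -4n * (n + 5) = -4n^2 - 20n; subtract.
Step 3: -6 * (n + 5) = -6n - 30; subtract.
Quotient: 5n^2 - 4n - 6, Remainder: 2


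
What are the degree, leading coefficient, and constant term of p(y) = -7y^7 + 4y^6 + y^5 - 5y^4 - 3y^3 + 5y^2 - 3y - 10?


Highest power of y is 7, with coefficient -7. Constant term is -10.
Degree = 7, leading coefficient = -7, constant term = -10


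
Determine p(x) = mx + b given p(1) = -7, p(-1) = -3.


p(x) = mx + b. Using p(1)=-7, p(-1)=-3:
m = (-7 + 3)/(1 + 1) = -4/2 = -2
b = -7 - m*(1) = -7 + 2 = -5
p(x) = -2x - 5


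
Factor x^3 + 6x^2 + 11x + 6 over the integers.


Try integer roots (divisors of 6). x=-3: p(-3)=0.
Divide out (x + 3): quotient is x^2 + 3x + 2.
Factor the quadratic: (x + 2)(x + 1)
Result: (x + 3)(x + 2)(x + 1)


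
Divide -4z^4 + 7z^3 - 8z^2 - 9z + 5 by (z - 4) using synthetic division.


Synthetic division with c = 4. Coefficients: -4, 7, -8, -9, 5
Bring down -4.
  -4 * 4 = -16; -16 + 7 = -9
  -9 * 4 = -36; -36 - 8 = -44
  -44 * 4 = -176; -176 - 9 = -185
  -185 * 4 = -740; -740 + 5 = -735
Quotient: -4z^3 - 9z^2 - 44z - 185, Remainder: -735


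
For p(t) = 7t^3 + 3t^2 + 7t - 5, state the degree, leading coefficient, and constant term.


Highest power of t is 3, with coefficient 7. Constant term is -5.
Degree = 3, leading coefficient = 7, constant term = -5


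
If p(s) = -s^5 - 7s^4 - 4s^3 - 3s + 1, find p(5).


Using direct substitution:
  -1 * (5)^5 = -3125
  -7 * (5)^4 = -4375
  -4 * (5)^3 = -500
  0 * (5)^2 = 0
  -3 * (5)^1 = -15
  constant: 1
Sum = -3125 - 4375 - 500 + 0 - 15 + 1 = -8014


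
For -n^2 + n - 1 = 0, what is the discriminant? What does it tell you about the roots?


D = b^2 - 4ac = (1)^2 - 4(-1)(-1) = 1 - 4 = -3
Since D < 0: two complex conjugate roots (no real roots)


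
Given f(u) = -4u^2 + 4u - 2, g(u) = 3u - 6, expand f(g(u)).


Substitute g(u) into f:
f(g(u)) = -4*(3u - 6)^2 + 4*(3u - 6) + (-2)
(3u - 6)^2 = 9u^2 - 36u + 36
Expand and combine: -36u^2 + 156u - 170


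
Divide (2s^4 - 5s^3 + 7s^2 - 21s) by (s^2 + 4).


(2s^4 - 5s^3 + 7s^2 - 21s) / (s^2 + 4)
Step 1: 2s^2 * (s^2 + 4) = 2s^4 + 8s^2; subtract.
Step 2: -5s * (s^2 + 4) = -5s^3 - 20s; subtract.
Step 3: -1 * (s^2 + 4) = -s^2 - 4; subtract.
Quotient: 2s^2 - 5s - 1, Remainder: -s + 4


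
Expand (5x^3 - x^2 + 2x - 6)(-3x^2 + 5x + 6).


Distribute each term of the first polynomial:
  (5x^3)(-3x^2 + 5x + 6) = -15x^5 + 25x^4 + 30x^3
  (-x^2)(-3x^2 + 5x + 6) = 3x^4 - 5x^3 - 6x^2
  (2x)(-3x^2 + 5x + 6) = -6x^3 + 10x^2 + 12x
  (-6)(-3x^2 + 5x + 6) = 18x^2 - 30x - 36
Sum: -15x^5 + 28x^4 + 19x^3 + 22x^2 - 18x - 36


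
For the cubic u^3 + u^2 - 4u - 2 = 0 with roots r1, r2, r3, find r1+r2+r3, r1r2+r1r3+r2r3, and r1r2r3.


Monic cubic u^3+bu^2+cu+d=0: sum=-b, pairwise sum=c, product=-d.
b=1, c=-4, d=-2
r1+r2+r3 = -1
r1r2+r1r3+r2r3 = -4
r1r2r3 = 2


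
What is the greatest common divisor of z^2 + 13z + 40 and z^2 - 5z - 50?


Factor each:
  z^2 + 13z + 40 = (z + 5)(z + 8)
  z^2 - 5z - 50 = (z + 5)(z - 10)
Common monic factor: z + 5


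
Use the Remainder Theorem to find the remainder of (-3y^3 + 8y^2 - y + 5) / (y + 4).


By the Remainder Theorem, the remainder equals p(-4):
  -3*(-4)^3 = 192
  8*(-4)^2 = 128
  -1*(-4)^1 = 4
  constant: 5
Sum: 192 + 128 + 4 + 5 = 329


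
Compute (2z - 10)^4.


Expand (2z - 10)^4 by repeated multiplication:
  (2z - 10)^2 = 4z^2 - 40z + 100
  (2z - 10)^3 = 8z^3 - 120z^2 + 600z - 1000
= 16z^4 - 320z^3 + 2400z^2 - 8000z + 10000


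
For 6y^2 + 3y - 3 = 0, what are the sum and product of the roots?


For ay^2+by+c=0: sum = -b/a, product = c/a.
a=6, b=3, c=-3
Sum = -(3)/6 = -1/2
Product = (-3)/6 = -1/2


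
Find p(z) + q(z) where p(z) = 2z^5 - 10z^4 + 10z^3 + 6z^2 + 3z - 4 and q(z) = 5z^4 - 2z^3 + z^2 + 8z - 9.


Align terms by degree and add:
  2z^5 - 10z^4 + 10z^3 + 6z^2 + 3z - 4
+ 5z^4 - 2z^3 + z^2 + 8z - 9
= 2z^5 - 5z^4 + 8z^3 + 7z^2 + 11z - 13


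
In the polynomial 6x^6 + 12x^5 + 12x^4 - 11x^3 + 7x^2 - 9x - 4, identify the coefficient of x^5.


Read off the coefficient of x^5: 12


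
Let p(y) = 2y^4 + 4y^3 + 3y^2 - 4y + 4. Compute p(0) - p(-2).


p(0) = 4
p(-2) = 24
p(0) - p(-2) = 4 - 24 = -20


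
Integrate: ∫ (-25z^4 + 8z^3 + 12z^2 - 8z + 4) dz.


Reverse power rule on each term:
  ∫ -25z^4 dz = -5z^5
  ∫ 8z^3 dz = 2z^4
  ∫ 12z^2 dz = 4z^3
  ∫ -8z dz = -4z^2
  ∫ 4 dz = 4z
F(z) = -5z^5 + 2z^4 + 4z^3 - 4z^2 + 4z + C


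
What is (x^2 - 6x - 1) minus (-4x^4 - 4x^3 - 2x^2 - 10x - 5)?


Distribute the minus sign:
  (x^2 - 6x - 1)
- (-4x^4 - 4x^3 - 2x^2 - 10x - 5)
Negate second polynomial: 4x^4 + 4x^3 + 2x^2 + 10x + 5
Add: 4x^4 + 4x^3 + 3x^2 + 4x + 4


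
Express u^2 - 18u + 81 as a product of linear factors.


Roots satisfy r1 + r2 = -b/a = 18 and r1*r2 = c/a = 81.
So r1 = 9, r2 = 9.
u^2 - 18u + 81 = (u - r1)(u - r2) = (u - 9)(u - 9)


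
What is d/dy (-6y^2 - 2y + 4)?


Apply the power rule term by term:
  d/dy(-6y^2) = -12y
  d/dy(-2y) = -2
  d/dy(4) = 0
p'(y) = -12y - 2


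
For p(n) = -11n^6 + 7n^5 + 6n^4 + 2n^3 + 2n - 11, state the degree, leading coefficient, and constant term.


Highest power of n is 6, with coefficient -11. Constant term is -11.
Degree = 6, leading coefficient = -11, constant term = -11


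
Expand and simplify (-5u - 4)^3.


Expand (-5u - 4)^3 by repeated multiplication:
  (-5u - 4)^2 = 25u^2 + 40u + 16
= -125u^3 - 300u^2 - 240u - 64


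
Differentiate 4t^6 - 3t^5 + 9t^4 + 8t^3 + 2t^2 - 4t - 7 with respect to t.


Apply the power rule term by term:
  d/dt(4t^6) = 24t^5
  d/dt(-3t^5) = -15t^4
  d/dt(9t^4) = 36t^3
  d/dt(8t^3) = 24t^2
  d/dt(2t^2) = 4t
  d/dt(-4t) = -4
  d/dt(-7) = 0
p'(t) = 24t^5 - 15t^4 + 36t^3 + 24t^2 + 4t - 4


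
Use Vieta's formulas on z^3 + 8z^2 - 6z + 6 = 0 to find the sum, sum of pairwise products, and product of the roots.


Monic cubic z^3+bz^2+cz+d=0: sum=-b, pairwise sum=c, product=-d.
b=8, c=-6, d=6
r1+r2+r3 = -8
r1r2+r1r3+r2r3 = -6
r1r2r3 = -6


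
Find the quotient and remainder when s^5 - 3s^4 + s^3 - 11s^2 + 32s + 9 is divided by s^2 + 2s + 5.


(s^5 - 3s^4 + s^3 - 11s^2 + 32s + 9) / (s^2 + 2s + 5)
Step 1: s^3 * (s^2 + 2s + 5) = s^5 + 2s^4 + 5s^3; subtract.
Step 2: -5s^2 * (s^2 + 2s + 5) = -5s^4 - 10s^3 - 25s^2; subtract.
Step 3: 6s * (s^2 + 2s + 5) = 6s^3 + 12s^2 + 30s; subtract.
Step 4: 2 * (s^2 + 2s + 5) = 2s^2 + 4s + 10; subtract.
Quotient: s^3 - 5s^2 + 6s + 2, Remainder: -2s - 1


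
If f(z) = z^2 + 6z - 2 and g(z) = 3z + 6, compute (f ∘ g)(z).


Substitute g(z) into f:
f(g(z)) = 1*(3z + 6)^2 + 6*(3z + 6) + (-2)
(3z + 6)^2 = 9z^2 + 36z + 36
Expand and combine: 9z^2 + 54z + 70


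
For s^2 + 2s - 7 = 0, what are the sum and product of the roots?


For as^2+bs+c=0: sum = -b/a, product = c/a.
a=1, b=2, c=-7
Sum = -(2)/1 = -2
Product = (-7)/1 = -7


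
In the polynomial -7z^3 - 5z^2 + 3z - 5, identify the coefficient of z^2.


Read off the coefficient of z^2: -5


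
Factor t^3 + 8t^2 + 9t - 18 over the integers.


Try integer roots (divisors of -18). t=-6: p(-6)=0.
Divide out (t + 6): quotient is t^2 + 2t - 3.
Factor the quadratic: (t - 1)(t + 3)
Result: (t + 6)(t - 1)(t + 3)


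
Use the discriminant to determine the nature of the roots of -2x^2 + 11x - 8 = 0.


D = b^2 - 4ac = (11)^2 - 4(-2)(-8) = 121 - 64 = 57
Since D > 0: two distinct irrational roots


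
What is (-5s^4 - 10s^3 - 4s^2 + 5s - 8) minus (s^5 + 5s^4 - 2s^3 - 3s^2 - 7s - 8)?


Distribute the minus sign:
  (-5s^4 - 10s^3 - 4s^2 + 5s - 8)
- (s^5 + 5s^4 - 2s^3 - 3s^2 - 7s - 8)
Negate second polynomial: -s^5 - 5s^4 + 2s^3 + 3s^2 + 7s + 8
Add: -s^5 - 10s^4 - 8s^3 - s^2 + 12s


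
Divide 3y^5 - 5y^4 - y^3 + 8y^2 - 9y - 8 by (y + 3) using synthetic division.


Synthetic division with c = -3. Coefficients: 3, -5, -1, 8, -9, -8
Bring down 3.
  3 * -3 = -9; -9 - 5 = -14
  -14 * -3 = 42; 42 - 1 = 41
  41 * -3 = -123; -123 + 8 = -115
  -115 * -3 = 345; 345 - 9 = 336
  336 * -3 = -1008; -1008 - 8 = -1016
Quotient: 3y^4 - 14y^3 + 41y^2 - 115y + 336, Remainder: -1016


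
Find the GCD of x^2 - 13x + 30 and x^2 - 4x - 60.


Factor each:
  x^2 - 13x + 30 = (x - 10)(x - 3)
  x^2 - 4x - 60 = (x - 10)(x + 6)
Common monic factor: x - 10


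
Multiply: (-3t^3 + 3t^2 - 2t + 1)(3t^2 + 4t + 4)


Distribute each term of the first polynomial:
  (-3t^3)(3t^2 + 4t + 4) = -9t^5 - 12t^4 - 12t^3
  (3t^2)(3t^2 + 4t + 4) = 9t^4 + 12t^3 + 12t^2
  (-2t)(3t^2 + 4t + 4) = -6t^3 - 8t^2 - 8t
  (1)(3t^2 + 4t + 4) = 3t^2 + 4t + 4
Sum: -9t^5 - 3t^4 - 6t^3 + 7t^2 - 4t + 4


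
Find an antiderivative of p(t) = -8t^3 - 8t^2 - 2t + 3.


Reverse power rule on each term:
  ∫ -8t^3 dt = -2t^4
  ∫ -8t^2 dt = -(8/3)t^3
  ∫ -2t dt = -t^2
  ∫ 3 dt = 3t
F(t) = -2t^4 - (8/3)t^3 - t^2 + 3t + C


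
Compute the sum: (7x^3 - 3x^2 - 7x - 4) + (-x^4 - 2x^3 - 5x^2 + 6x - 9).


Align terms by degree and add:
  7x^3 - 3x^2 - 7x - 4
  -x^4 - 2x^3 - 5x^2 + 6x - 9
= -x^4 + 5x^3 - 8x^2 - x - 13


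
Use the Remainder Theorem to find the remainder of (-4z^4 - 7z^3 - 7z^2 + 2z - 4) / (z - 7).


By the Remainder Theorem, the remainder equals p(7):
  -4*(7)^4 = -9604
  -7*(7)^3 = -2401
  -7*(7)^2 = -343
  2*(7)^1 = 14
  constant: -4
Sum: -9604 - 2401 - 343 + 14 - 4 = -12338


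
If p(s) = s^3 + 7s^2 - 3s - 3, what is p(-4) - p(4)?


p(-4) = 57
p(4) = 161
p(-4) - p(4) = 57 - 161 = -104


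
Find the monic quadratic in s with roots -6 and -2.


p(s) = (s + 6)(s + 2)
Expand: s^2 + 8s + 12


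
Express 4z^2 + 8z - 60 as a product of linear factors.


Roots satisfy r1 + r2 = -b/a = -2 and r1*r2 = c/a = -15.
So r1 = 3, r2 = -5.
4z^2 + 8z - 60 = 4(z - r1)(z - r2) = 4(z - 3)(z + 5)


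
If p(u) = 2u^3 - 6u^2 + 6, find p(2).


Using direct substitution:
  2 * (2)^3 = 16
  -6 * (2)^2 = -24
  0 * (2)^1 = 0
  constant: 6
Sum = 16 - 24 + 0 + 6 = -2


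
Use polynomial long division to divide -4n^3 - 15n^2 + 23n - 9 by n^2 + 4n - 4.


(-4n^3 - 15n^2 + 23n - 9) / (n^2 + 4n - 4)
Step 1: -4n * (n^2 + 4n - 4) = -4n^3 - 16n^2 + 16n; subtract.
Step 2: 1 * (n^2 + 4n - 4) = n^2 + 4n - 4; subtract.
Quotient: -4n + 1, Remainder: 3n - 5


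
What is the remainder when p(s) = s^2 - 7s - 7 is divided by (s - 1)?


By the Remainder Theorem, the remainder equals p(1):
  1*(1)^2 = 1
  -7*(1)^1 = -7
  constant: -7
Sum: 1 - 7 - 7 = -13


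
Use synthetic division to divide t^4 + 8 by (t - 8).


Synthetic division with c = 8. Coefficients: 1, 0, 0, 0, 8
Bring down 1.
  1 * 8 = 8; 8 + 0 = 8
  8 * 8 = 64; 64 + 0 = 64
  64 * 8 = 512; 512 + 0 = 512
  512 * 8 = 4096; 4096 + 8 = 4104
Quotient: t^3 + 8t^2 + 64t + 512, Remainder: 4104


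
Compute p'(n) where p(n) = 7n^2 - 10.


Apply the power rule term by term:
  d/dn(7n^2) = 14n
  d/dn(-10) = 0
p'(n) = 14n


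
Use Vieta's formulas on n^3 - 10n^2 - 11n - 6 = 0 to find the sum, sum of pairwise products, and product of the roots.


Monic cubic n^3+bn^2+cn+d=0: sum=-b, pairwise sum=c, product=-d.
b=-10, c=-11, d=-6
r1+r2+r3 = 10
r1r2+r1r3+r2r3 = -11
r1r2r3 = 6


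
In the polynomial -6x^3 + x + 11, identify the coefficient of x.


Read off the coefficient of x: 1


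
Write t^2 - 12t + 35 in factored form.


Roots satisfy r1 + r2 = -b/a = 12 and r1*r2 = c/a = 35.
So r1 = 7, r2 = 5.
t^2 - 12t + 35 = (t - r1)(t - r2) = (t - 7)(t - 5)


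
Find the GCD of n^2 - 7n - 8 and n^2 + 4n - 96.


Factor each:
  n^2 - 7n - 8 = (n - 8)(n + 1)
  n^2 + 4n - 96 = (n - 8)(n + 12)
Common monic factor: n - 8


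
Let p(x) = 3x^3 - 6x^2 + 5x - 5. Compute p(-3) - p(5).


p(-3) = -155
p(5) = 245
p(-3) - p(5) = -155 - 245 = -400


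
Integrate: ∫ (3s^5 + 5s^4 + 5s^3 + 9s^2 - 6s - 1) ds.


Reverse power rule on each term:
  ∫ 3s^5 ds = (1/2)s^6
  ∫ 5s^4 ds = s^5
  ∫ 5s^3 ds = (5/4)s^4
  ∫ 9s^2 ds = 3s^3
  ∫ -6s ds = -3s^2
  ∫ -1 ds = -s
F(s) = (1/2)s^6 + s^5 + (5/4)s^4 + 3s^3 - 3s^2 - s + C


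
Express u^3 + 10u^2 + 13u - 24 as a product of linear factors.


Try integer roots (divisors of -24). u=-3: p(-3)=0.
Divide out (u + 3): quotient is u^2 + 7u - 8.
Factor the quadratic: (u - 1)(u + 8)
Result: (u + 3)(u - 1)(u + 8)


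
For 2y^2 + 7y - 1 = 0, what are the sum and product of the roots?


For ay^2+by+c=0: sum = -b/a, product = c/a.
a=2, b=7, c=-1
Sum = -(7)/2 = -7/2
Product = (-1)/2 = -1/2


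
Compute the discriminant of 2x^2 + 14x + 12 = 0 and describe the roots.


D = b^2 - 4ac = (14)^2 - 4(2)(12) = 196 - 96 = 100
Since D > 0: two distinct rational roots


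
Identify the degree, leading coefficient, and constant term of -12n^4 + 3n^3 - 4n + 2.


Highest power of n is 4, with coefficient -12. Constant term is 2.
Degree = 4, leading coefficient = -12, constant term = 2


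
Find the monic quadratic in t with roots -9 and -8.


p(t) = (t + 9)(t + 8)
Expand: t^2 + 17t + 72


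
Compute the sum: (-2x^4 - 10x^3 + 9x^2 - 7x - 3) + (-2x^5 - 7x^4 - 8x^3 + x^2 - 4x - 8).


Align terms by degree and add:
  -2x^4 - 10x^3 + 9x^2 - 7x - 3
  -2x^5 - 7x^4 - 8x^3 + x^2 - 4x - 8
= -2x^5 - 9x^4 - 18x^3 + 10x^2 - 11x - 11


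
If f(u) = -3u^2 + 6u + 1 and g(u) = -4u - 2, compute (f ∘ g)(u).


Substitute g(u) into f:
f(g(u)) = -3*(-4u - 2)^2 + 6*(-4u - 2) + 1
(-4u - 2)^2 = 16u^2 + 16u + 4
Expand and combine: -48u^2 - 72u - 23


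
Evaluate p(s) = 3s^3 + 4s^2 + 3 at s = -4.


Using direct substitution:
  3 * (-4)^3 = -192
  4 * (-4)^2 = 64
  0 * (-4)^1 = 0
  constant: 3
Sum = -192 + 64 + 0 + 3 = -125


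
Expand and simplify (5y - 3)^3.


Expand (5y - 3)^3 by repeated multiplication:
  (5y - 3)^2 = 25y^2 - 30y + 9
= 125y^3 - 225y^2 + 135y - 27


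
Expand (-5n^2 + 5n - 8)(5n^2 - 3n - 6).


Distribute each term of the first polynomial:
  (-5n^2)(5n^2 - 3n - 6) = -25n^4 + 15n^3 + 30n^2
  (5n)(5n^2 - 3n - 6) = 25n^3 - 15n^2 - 30n
  (-8)(5n^2 - 3n - 6) = -40n^2 + 24n + 48
Sum: -25n^4 + 40n^3 - 25n^2 - 6n + 48


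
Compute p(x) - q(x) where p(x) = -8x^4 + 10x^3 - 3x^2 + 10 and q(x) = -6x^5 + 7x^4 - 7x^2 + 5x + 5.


Distribute the minus sign:
  (-8x^4 + 10x^3 - 3x^2 + 10)
- (-6x^5 + 7x^4 - 7x^2 + 5x + 5)
Negate second polynomial: 6x^5 - 7x^4 + 7x^2 - 5x - 5
Add: 6x^5 - 15x^4 + 10x^3 + 4x^2 - 5x + 5


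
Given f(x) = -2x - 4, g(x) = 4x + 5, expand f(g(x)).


Substitute g(x) into f:
f(g(x)) = -2*(4x + 5) + (-4)
Expand and combine: -8x - 14


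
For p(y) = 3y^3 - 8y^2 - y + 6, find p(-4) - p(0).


p(-4) = -310
p(0) = 6
p(-4) - p(0) = -310 - 6 = -316


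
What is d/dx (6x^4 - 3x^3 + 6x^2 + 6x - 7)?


Apply the power rule term by term:
  d/dx(6x^4) = 24x^3
  d/dx(-3x^3) = -9x^2
  d/dx(6x^2) = 12x
  d/dx(6x) = 6
  d/dx(-7) = 0
p'(x) = 24x^3 - 9x^2 + 12x + 6


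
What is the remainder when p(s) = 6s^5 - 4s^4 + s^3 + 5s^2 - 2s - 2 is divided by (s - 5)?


By the Remainder Theorem, the remainder equals p(5):
  6*(5)^5 = 18750
  -4*(5)^4 = -2500
  1*(5)^3 = 125
  5*(5)^2 = 125
  -2*(5)^1 = -10
  constant: -2
Sum: 18750 - 2500 + 125 + 125 - 10 - 2 = 16488


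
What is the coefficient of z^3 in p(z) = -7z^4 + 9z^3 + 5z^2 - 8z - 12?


Read off the coefficient of z^3: 9


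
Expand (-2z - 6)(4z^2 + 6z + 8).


Distribute each term of the first polynomial:
  (-2z)(4z^2 + 6z + 8) = -8z^3 - 12z^2 - 16z
  (-6)(4z^2 + 6z + 8) = -24z^2 - 36z - 48
Sum: -8z^3 - 36z^2 - 52z - 48


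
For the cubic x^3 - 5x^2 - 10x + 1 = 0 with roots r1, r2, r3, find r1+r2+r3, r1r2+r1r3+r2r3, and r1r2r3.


Monic cubic x^3+bx^2+cx+d=0: sum=-b, pairwise sum=c, product=-d.
b=-5, c=-10, d=1
r1+r2+r3 = 5
r1r2+r1r3+r2r3 = -10
r1r2r3 = -1


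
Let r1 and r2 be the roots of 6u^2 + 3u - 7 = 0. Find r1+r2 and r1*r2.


For au^2+bu+c=0: sum = -b/a, product = c/a.
a=6, b=3, c=-7
Sum = -(3)/6 = -1/2
Product = (-7)/6 = -7/6


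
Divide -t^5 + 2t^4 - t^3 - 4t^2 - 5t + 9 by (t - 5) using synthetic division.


Synthetic division with c = 5. Coefficients: -1, 2, -1, -4, -5, 9
Bring down -1.
  -1 * 5 = -5; -5 + 2 = -3
  -3 * 5 = -15; -15 - 1 = -16
  -16 * 5 = -80; -80 - 4 = -84
  -84 * 5 = -420; -420 - 5 = -425
  -425 * 5 = -2125; -2125 + 9 = -2116
Quotient: -t^4 - 3t^3 - 16t^2 - 84t - 425, Remainder: -2116


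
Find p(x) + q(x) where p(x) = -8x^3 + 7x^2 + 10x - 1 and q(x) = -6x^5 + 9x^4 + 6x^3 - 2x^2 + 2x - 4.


Align terms by degree and add:
  -8x^3 + 7x^2 + 10x - 1
  -6x^5 + 9x^4 + 6x^3 - 2x^2 + 2x - 4
= -6x^5 + 9x^4 - 2x^3 + 5x^2 + 12x - 5


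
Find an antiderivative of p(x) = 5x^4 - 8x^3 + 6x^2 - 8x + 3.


Reverse power rule on each term:
  ∫ 5x^4 dx = x^5
  ∫ -8x^3 dx = -2x^4
  ∫ 6x^2 dx = 2x^3
  ∫ -8x dx = -4x^2
  ∫ 3 dx = 3x
F(x) = x^5 - 2x^4 + 2x^3 - 4x^2 + 3x + C


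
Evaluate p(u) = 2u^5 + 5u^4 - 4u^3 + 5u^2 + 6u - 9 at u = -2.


Using direct substitution:
  2 * (-2)^5 = -64
  5 * (-2)^4 = 80
  -4 * (-2)^3 = 32
  5 * (-2)^2 = 20
  6 * (-2)^1 = -12
  constant: -9
Sum = -64 + 80 + 32 + 20 - 12 - 9 = 47


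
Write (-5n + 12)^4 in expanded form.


Expand (-5n + 12)^4 by repeated multiplication:
  (-5n + 12)^2 = 25n^2 - 120n + 144
  (-5n + 12)^3 = -125n^3 + 900n^2 - 2160n + 1728
= 625n^4 - 6000n^3 + 21600n^2 - 34560n + 20736


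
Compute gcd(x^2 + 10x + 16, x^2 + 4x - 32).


Factor each:
  x^2 + 10x + 16 = (x + 8)(x + 2)
  x^2 + 4x - 32 = (x + 8)(x - 4)
Common monic factor: x + 8


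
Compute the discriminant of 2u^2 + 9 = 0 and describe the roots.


D = b^2 - 4ac = (0)^2 - 4(2)(9) = 0 - 72 = -72
Since D < 0: two complex conjugate roots (no real roots)


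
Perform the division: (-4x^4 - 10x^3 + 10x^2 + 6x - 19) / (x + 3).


(-4x^4 - 10x^3 + 10x^2 + 6x - 19) / (x + 3)
Step 1: -4x^3 * (x + 3) = -4x^4 - 12x^3; subtract.
Step 2: 2x^2 * (x + 3) = 2x^3 + 6x^2; subtract.
Step 3: 4x * (x + 3) = 4x^2 + 12x; subtract.
Step 4: -6 * (x + 3) = -6x - 18; subtract.
Quotient: -4x^3 + 2x^2 + 4x - 6, Remainder: -1


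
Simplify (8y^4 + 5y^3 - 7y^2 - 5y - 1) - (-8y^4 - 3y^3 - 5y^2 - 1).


Distribute the minus sign:
  (8y^4 + 5y^3 - 7y^2 - 5y - 1)
- (-8y^4 - 3y^3 - 5y^2 - 1)
Negate second polynomial: 8y^4 + 3y^3 + 5y^2 + 1
Add: 16y^4 + 8y^3 - 2y^2 - 5y


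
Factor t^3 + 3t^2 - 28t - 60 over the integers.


Try integer roots (divisors of -60). t=5: p(5)=0.
Divide out (t - 5): quotient is t^2 + 8t + 12.
Factor the quadratic: (t + 2)(t + 6)
Result: (t - 5)(t + 2)(t + 6)


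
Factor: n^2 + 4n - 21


Roots satisfy r1 + r2 = -b/a = -4 and r1*r2 = c/a = -21.
So r1 = 3, r2 = -7.
n^2 + 4n - 21 = (n - r1)(n - r2) = (n - 3)(n + 7)


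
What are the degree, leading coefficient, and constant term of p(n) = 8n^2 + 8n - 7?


Highest power of n is 2, with coefficient 8. Constant term is -7.
Degree = 2, leading coefficient = 8, constant term = -7


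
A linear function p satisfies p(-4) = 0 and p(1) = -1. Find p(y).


p(y) = my + b. Using p(-4)=0, p(1)=-1:
m = (0 + 1)/(-4 - 1) = 1/-5 = -1/5
b = 0 - m*(-4) = 0 - 4/5 = -4/5
p(y) = -(1/5)y - (4/5)


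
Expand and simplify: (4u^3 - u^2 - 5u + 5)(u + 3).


Distribute each term of the first polynomial:
  (4u^3)(u + 3) = 4u^4 + 12u^3
  (-u^2)(u + 3) = -u^3 - 3u^2
  (-5u)(u + 3) = -5u^2 - 15u
  (5)(u + 3) = 5u + 15
Sum: 4u^4 + 11u^3 - 8u^2 - 10u + 15


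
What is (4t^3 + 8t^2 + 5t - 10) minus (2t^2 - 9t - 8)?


Distribute the minus sign:
  (4t^3 + 8t^2 + 5t - 10)
- (2t^2 - 9t - 8)
Negate second polynomial: -2t^2 + 9t + 8
Add: 4t^3 + 6t^2 + 14t - 2


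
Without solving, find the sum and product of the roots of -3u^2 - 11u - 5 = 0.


For au^2+bu+c=0: sum = -b/a, product = c/a.
a=-3, b=-11, c=-5
Sum = -(-11)/-3 = -11/3
Product = (-5)/-3 = 5/3


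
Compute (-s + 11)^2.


Expand (-s + 11)^2 by repeated multiplication:
= s^2 - 22s + 121


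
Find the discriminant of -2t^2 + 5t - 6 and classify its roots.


D = b^2 - 4ac = (5)^2 - 4(-2)(-6) = 25 - 48 = -23
Since D < 0: two complex conjugate roots (no real roots)


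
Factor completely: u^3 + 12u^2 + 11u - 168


Try integer roots (divisors of -168). u=-8: p(-8)=0.
Divide out (u + 8): quotient is u^2 + 4u - 21.
Factor the quadratic: (u - 3)(u + 7)
Result: (u + 8)(u - 3)(u + 7)


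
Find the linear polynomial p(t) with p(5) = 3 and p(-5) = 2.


p(t) = mt + b. Using p(5)=3, p(-5)=2:
m = (3 - 2)/(5 + 5) = 1/10 = 1/10
b = 3 - m*(5) = 3 - 1/2 = 5/2
p(t) = (1/10)t + (5/2)


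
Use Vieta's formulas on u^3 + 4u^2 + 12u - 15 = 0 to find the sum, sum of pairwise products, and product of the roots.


Monic cubic u^3+bu^2+cu+d=0: sum=-b, pairwise sum=c, product=-d.
b=4, c=12, d=-15
r1+r2+r3 = -4
r1r2+r1r3+r2r3 = 12
r1r2r3 = 15


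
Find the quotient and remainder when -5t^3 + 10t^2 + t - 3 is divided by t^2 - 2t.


(-5t^3 + 10t^2 + t - 3) / (t^2 - 2t)
Step 1: -5t * (t^2 - 2t) = -5t^3 + 10t^2; subtract.
Step 2: 0 * (t^2 - 2t) = 0; subtract.
Quotient: -5t, Remainder: t - 3


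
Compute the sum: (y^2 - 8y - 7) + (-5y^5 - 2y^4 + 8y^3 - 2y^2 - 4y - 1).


Align terms by degree and add:
  y^2 - 8y - 7
  -5y^5 - 2y^4 + 8y^3 - 2y^2 - 4y - 1
= -5y^5 - 2y^4 + 8y^3 - y^2 - 12y - 8


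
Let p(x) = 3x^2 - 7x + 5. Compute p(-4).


Using direct substitution:
  3 * (-4)^2 = 48
  -7 * (-4)^1 = 28
  constant: 5
Sum = 48 + 28 + 5 = 81


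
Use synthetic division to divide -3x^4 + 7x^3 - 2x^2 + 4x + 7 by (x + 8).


Synthetic division with c = -8. Coefficients: -3, 7, -2, 4, 7
Bring down -3.
  -3 * -8 = 24; 24 + 7 = 31
  31 * -8 = -248; -248 - 2 = -250
  -250 * -8 = 2000; 2000 + 4 = 2004
  2004 * -8 = -16032; -16032 + 7 = -16025
Quotient: -3x^3 + 31x^2 - 250x + 2004, Remainder: -16025


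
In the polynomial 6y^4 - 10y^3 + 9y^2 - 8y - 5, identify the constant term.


Read off the constant term: -5


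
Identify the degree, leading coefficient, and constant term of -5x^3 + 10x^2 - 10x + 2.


Highest power of x is 3, with coefficient -5. Constant term is 2.
Degree = 3, leading coefficient = -5, constant term = 2


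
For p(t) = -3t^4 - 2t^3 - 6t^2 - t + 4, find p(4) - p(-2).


p(4) = -992
p(-2) = -50
p(4) - p(-2) = -992 + 50 = -942


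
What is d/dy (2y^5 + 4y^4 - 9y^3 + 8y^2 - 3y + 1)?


Apply the power rule term by term:
  d/dy(2y^5) = 10y^4
  d/dy(4y^4) = 16y^3
  d/dy(-9y^3) = -27y^2
  d/dy(8y^2) = 16y
  d/dy(-3y) = -3
  d/dy(1) = 0
p'(y) = 10y^4 + 16y^3 - 27y^2 + 16y - 3


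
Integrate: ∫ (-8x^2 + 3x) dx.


Reverse power rule on each term:
  ∫ -8x^2 dx = -(8/3)x^3
  ∫ 3x dx = (3/2)x^2
F(x) = -(8/3)x^3 + (3/2)x^2 + C


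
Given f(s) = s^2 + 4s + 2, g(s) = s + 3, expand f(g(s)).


Substitute g(s) into f:
f(g(s)) = 1*(s + 3)^2 + 4*(s + 3) + 2
(s + 3)^2 = s^2 + 6s + 9
Expand and combine: s^2 + 10s + 23


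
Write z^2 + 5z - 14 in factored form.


Roots satisfy r1 + r2 = -b/a = -5 and r1*r2 = c/a = -14.
So r1 = -7, r2 = 2.
z^2 + 5z - 14 = (z - r1)(z - r2) = (z + 7)(z - 2)


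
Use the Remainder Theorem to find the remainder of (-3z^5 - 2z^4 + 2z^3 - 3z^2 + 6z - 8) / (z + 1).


By the Remainder Theorem, the remainder equals p(-1):
  -3*(-1)^5 = 3
  -2*(-1)^4 = -2
  2*(-1)^3 = -2
  -3*(-1)^2 = -3
  6*(-1)^1 = -6
  constant: -8
Sum: 3 - 2 - 2 - 3 - 6 - 8 = -18


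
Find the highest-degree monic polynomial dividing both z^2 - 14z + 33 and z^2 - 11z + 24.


Factor each:
  z^2 - 14z + 33 = (z - 3)(z - 11)
  z^2 - 11z + 24 = (z - 3)(z - 8)
Common monic factor: z - 3


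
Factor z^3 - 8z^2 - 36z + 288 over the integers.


Try integer roots (divisors of 288). z=6: p(6)=0.
Divide out (z - 6): quotient is z^2 - 2z - 48.
Factor the quadratic: (z - 8)(z + 6)
Result: (z - 6)(z - 8)(z + 6)


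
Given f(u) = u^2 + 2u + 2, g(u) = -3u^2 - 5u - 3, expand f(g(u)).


Substitute g(u) into f:
f(g(u)) = 1*(-3u^2 - 5u - 3)^2 + 2*(-3u^2 - 5u - 3) + 2
(-3u^2 - 5u - 3)^2 = 9u^4 + 30u^3 + 43u^2 + 30u + 9
Expand and combine: 9u^4 + 30u^3 + 37u^2 + 20u + 5


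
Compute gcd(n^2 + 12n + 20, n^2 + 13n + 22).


Factor each:
  n^2 + 12n + 20 = (n + 2)(n + 10)
  n^2 + 13n + 22 = (n + 2)(n + 11)
Common monic factor: n + 2


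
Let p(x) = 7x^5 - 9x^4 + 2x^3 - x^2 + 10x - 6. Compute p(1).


Using direct substitution:
  7 * (1)^5 = 7
  -9 * (1)^4 = -9
  2 * (1)^3 = 2
  -1 * (1)^2 = -1
  10 * (1)^1 = 10
  constant: -6
Sum = 7 - 9 + 2 - 1 + 10 - 6 = 3


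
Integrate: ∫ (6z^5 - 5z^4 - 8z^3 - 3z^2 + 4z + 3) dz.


Reverse power rule on each term:
  ∫ 6z^5 dz = z^6
  ∫ -5z^4 dz = -z^5
  ∫ -8z^3 dz = -2z^4
  ∫ -3z^2 dz = -z^3
  ∫ 4z dz = 2z^2
  ∫ 3 dz = 3z
F(z) = z^6 - z^5 - 2z^4 - z^3 + 2z^2 + 3z + C


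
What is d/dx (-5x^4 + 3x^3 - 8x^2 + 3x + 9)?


Apply the power rule term by term:
  d/dx(-5x^4) = -20x^3
  d/dx(3x^3) = 9x^2
  d/dx(-8x^2) = -16x
  d/dx(3x) = 3
  d/dx(9) = 0
p'(x) = -20x^3 + 9x^2 - 16x + 3


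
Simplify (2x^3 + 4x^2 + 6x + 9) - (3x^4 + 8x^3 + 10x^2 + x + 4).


Distribute the minus sign:
  (2x^3 + 4x^2 + 6x + 9)
- (3x^4 + 8x^3 + 10x^2 + x + 4)
Negate second polynomial: -3x^4 - 8x^3 - 10x^2 - x - 4
Add: -3x^4 - 6x^3 - 6x^2 + 5x + 5


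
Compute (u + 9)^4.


Expand (u + 9)^4 by repeated multiplication:
  (u + 9)^2 = u^2 + 18u + 81
  (u + 9)^3 = u^3 + 27u^2 + 243u + 729
= u^4 + 36u^3 + 486u^2 + 2916u + 6561


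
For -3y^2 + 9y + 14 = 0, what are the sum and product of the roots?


For ay^2+by+c=0: sum = -b/a, product = c/a.
a=-3, b=9, c=14
Sum = -(9)/-3 = 3
Product = (14)/-3 = -14/3


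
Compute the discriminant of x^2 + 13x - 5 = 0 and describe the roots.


D = b^2 - 4ac = (13)^2 - 4(1)(-5) = 169 + 20 = 189
Since D > 0: two distinct irrational roots


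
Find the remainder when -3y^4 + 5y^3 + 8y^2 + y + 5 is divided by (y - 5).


By the Remainder Theorem, the remainder equals p(5):
  -3*(5)^4 = -1875
  5*(5)^3 = 625
  8*(5)^2 = 200
  1*(5)^1 = 5
  constant: 5
Sum: -1875 + 625 + 200 + 5 + 5 = -1040


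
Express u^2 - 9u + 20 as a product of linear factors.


Roots satisfy r1 + r2 = -b/a = 9 and r1*r2 = c/a = 20.
So r1 = 5, r2 = 4.
u^2 - 9u + 20 = (u - r1)(u - r2) = (u - 5)(u - 4)


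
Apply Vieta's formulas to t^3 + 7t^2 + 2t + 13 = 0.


Monic cubic t^3+bt^2+ct+d=0: sum=-b, pairwise sum=c, product=-d.
b=7, c=2, d=13
r1+r2+r3 = -7
r1r2+r1r3+r2r3 = 2
r1r2r3 = -13


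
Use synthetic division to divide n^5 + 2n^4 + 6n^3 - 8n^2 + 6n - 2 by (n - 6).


Synthetic division with c = 6. Coefficients: 1, 2, 6, -8, 6, -2
Bring down 1.
  1 * 6 = 6; 6 + 2 = 8
  8 * 6 = 48; 48 + 6 = 54
  54 * 6 = 324; 324 - 8 = 316
  316 * 6 = 1896; 1896 + 6 = 1902
  1902 * 6 = 11412; 11412 - 2 = 11410
Quotient: n^4 + 8n^3 + 54n^2 + 316n + 1902, Remainder: 11410


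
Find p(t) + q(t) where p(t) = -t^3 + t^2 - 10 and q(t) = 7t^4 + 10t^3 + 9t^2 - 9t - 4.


Align terms by degree and add:
  -t^3 + t^2 - 10
+ 7t^4 + 10t^3 + 9t^2 - 9t - 4
= 7t^4 + 9t^3 + 10t^2 - 9t - 14


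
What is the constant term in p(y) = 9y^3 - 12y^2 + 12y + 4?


Read off the constant term: 4


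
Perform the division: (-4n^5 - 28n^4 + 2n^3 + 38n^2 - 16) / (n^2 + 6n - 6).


(-4n^5 - 28n^4 + 2n^3 + 38n^2 - 16) / (n^2 + 6n - 6)
Step 1: -4n^3 * (n^2 + 6n - 6) = -4n^5 - 24n^4 + 24n^3; subtract.
Step 2: -4n^2 * (n^2 + 6n - 6) = -4n^4 - 24n^3 + 24n^2; subtract.
Step 3: 2n * (n^2 + 6n - 6) = 2n^3 + 12n^2 - 12n; subtract.
Step 4: 2 * (n^2 + 6n - 6) = 2n^2 + 12n - 12; subtract.
Quotient: -4n^3 - 4n^2 + 2n + 2, Remainder: -4


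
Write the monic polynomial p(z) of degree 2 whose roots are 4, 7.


p(z) = (z - 4)(z - 7)
Expand: z^2 - 11z + 28


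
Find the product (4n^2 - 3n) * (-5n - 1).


Distribute each term of the first polynomial:
  (4n^2)(-5n - 1) = -20n^3 - 4n^2
  (-3n)(-5n - 1) = 15n^2 + 3n
Sum: -20n^3 + 11n^2 + 3n


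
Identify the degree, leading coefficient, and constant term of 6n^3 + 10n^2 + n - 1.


Highest power of n is 3, with coefficient 6. Constant term is -1.
Degree = 3, leading coefficient = 6, constant term = -1


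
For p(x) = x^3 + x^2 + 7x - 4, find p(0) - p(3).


p(0) = -4
p(3) = 53
p(0) - p(3) = -4 - 53 = -57


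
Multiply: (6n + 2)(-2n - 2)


Distribute each term of the first polynomial:
  (6n)(-2n - 2) = -12n^2 - 12n
  (2)(-2n - 2) = -4n - 4
Sum: -12n^2 - 16n - 4


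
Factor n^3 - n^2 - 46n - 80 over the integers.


Try integer roots (divisors of -80). n=-2: p(-2)=0.
Divide out (n + 2): quotient is n^2 - 3n - 40.
Factor the quadratic: (n + 5)(n - 8)
Result: (n + 2)(n + 5)(n - 8)


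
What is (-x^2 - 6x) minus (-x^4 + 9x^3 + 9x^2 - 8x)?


Distribute the minus sign:
  (-x^2 - 6x)
- (-x^4 + 9x^3 + 9x^2 - 8x)
Negate second polynomial: x^4 - 9x^3 - 9x^2 + 8x
Add: x^4 - 9x^3 - 10x^2 + 2x


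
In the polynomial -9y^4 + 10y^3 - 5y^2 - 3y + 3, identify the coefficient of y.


Read off the coefficient of y: -3


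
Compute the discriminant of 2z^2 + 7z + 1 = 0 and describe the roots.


D = b^2 - 4ac = (7)^2 - 4(2)(1) = 49 - 8 = 41
Since D > 0: two distinct irrational roots


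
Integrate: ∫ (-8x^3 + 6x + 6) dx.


Reverse power rule on each term:
  ∫ -8x^3 dx = -2x^4
  ∫ 6x dx = 3x^2
  ∫ 6 dx = 6x
F(x) = -2x^4 + 3x^2 + 6x + C


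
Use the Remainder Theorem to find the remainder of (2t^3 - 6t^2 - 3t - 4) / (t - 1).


By the Remainder Theorem, the remainder equals p(1):
  2*(1)^3 = 2
  -6*(1)^2 = -6
  -3*(1)^1 = -3
  constant: -4
Sum: 2 - 6 - 3 - 4 = -11


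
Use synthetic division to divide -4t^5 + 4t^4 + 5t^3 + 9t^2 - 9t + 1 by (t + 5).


Synthetic division with c = -5. Coefficients: -4, 4, 5, 9, -9, 1
Bring down -4.
  -4 * -5 = 20; 20 + 4 = 24
  24 * -5 = -120; -120 + 5 = -115
  -115 * -5 = 575; 575 + 9 = 584
  584 * -5 = -2920; -2920 - 9 = -2929
  -2929 * -5 = 14645; 14645 + 1 = 14646
Quotient: -4t^4 + 24t^3 - 115t^2 + 584t - 2929, Remainder: 14646


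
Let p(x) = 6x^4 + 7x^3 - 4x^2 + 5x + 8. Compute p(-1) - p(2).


p(-1) = -2
p(2) = 154
p(-1) - p(2) = -2 - 154 = -156


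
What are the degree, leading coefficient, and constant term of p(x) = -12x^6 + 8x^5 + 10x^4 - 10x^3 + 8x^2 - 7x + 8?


Highest power of x is 6, with coefficient -12. Constant term is 8.
Degree = 6, leading coefficient = -12, constant term = 8


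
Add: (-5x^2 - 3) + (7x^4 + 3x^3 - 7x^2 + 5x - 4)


Align terms by degree and add:
  -5x^2 - 3
+ 7x^4 + 3x^3 - 7x^2 + 5x - 4
= 7x^4 + 3x^3 - 12x^2 + 5x - 7


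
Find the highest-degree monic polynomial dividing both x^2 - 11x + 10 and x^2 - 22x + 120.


Factor each:
  x^2 - 11x + 10 = (x - 10)(x - 1)
  x^2 - 22x + 120 = (x - 10)(x - 12)
Common monic factor: x - 10


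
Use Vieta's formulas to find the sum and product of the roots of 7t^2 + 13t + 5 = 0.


For at^2+bt+c=0: sum = -b/a, product = c/a.
a=7, b=13, c=5
Sum = -(13)/7 = -13/7
Product = (5)/7 = 5/7


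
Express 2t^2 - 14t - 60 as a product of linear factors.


Roots satisfy r1 + r2 = -b/a = 7 and r1*r2 = c/a = -30.
So r1 = 10, r2 = -3.
2t^2 - 14t - 60 = 2(t - r1)(t - r2) = 2(t - 10)(t + 3)


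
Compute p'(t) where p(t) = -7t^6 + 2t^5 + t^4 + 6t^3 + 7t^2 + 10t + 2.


Apply the power rule term by term:
  d/dt(-7t^6) = -42t^5
  d/dt(2t^5) = 10t^4
  d/dt(t^4) = 4t^3
  d/dt(6t^3) = 18t^2
  d/dt(7t^2) = 14t
  d/dt(10t) = 10
  d/dt(2) = 0
p'(t) = -42t^5 + 10t^4 + 4t^3 + 18t^2 + 14t + 10


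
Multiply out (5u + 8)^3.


Expand (5u + 8)^3 by repeated multiplication:
  (5u + 8)^2 = 25u^2 + 80u + 64
= 125u^3 + 600u^2 + 960u + 512


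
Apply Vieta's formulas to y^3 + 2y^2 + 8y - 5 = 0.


Monic cubic y^3+by^2+cy+d=0: sum=-b, pairwise sum=c, product=-d.
b=2, c=8, d=-5
r1+r2+r3 = -2
r1r2+r1r3+r2r3 = 8
r1r2r3 = 5


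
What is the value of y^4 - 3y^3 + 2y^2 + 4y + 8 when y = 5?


Using direct substitution:
  1 * (5)^4 = 625
  -3 * (5)^3 = -375
  2 * (5)^2 = 50
  4 * (5)^1 = 20
  constant: 8
Sum = 625 - 375 + 50 + 20 + 8 = 328


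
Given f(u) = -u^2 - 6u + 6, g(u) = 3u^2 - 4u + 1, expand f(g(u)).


Substitute g(u) into f:
f(g(u)) = -1*(3u^2 - 4u + 1)^2 + (-6)*(3u^2 - 4u + 1) + 6
(3u^2 - 4u + 1)^2 = 9u^4 - 24u^3 + 22u^2 - 8u + 1
Expand and combine: -9u^4 + 24u^3 - 40u^2 + 32u - 1


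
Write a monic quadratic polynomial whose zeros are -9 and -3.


p(t) = (t + 9)(t + 3)
Expand: t^2 + 12t + 27


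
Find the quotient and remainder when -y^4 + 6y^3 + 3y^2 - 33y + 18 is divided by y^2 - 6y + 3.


(-y^4 + 6y^3 + 3y^2 - 33y + 18) / (y^2 - 6y + 3)
Step 1: -y^2 * (y^2 - 6y + 3) = -y^4 + 6y^3 - 3y^2; subtract.
Step 2: 0 * (y^2 - 6y + 3) = 0; subtract.
Step 3: 6 * (y^2 - 6y + 3) = 6y^2 - 36y + 18; subtract.
Quotient: -y^2 + 6, Remainder: 3y


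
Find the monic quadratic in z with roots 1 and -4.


p(z) = (z - 1)(z + 4)
Expand: z^2 + 3z - 4


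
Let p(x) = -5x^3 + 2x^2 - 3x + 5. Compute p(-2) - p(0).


p(-2) = 59
p(0) = 5
p(-2) - p(0) = 59 - 5 = 54


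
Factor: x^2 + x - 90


Roots satisfy r1 + r2 = -b/a = -1 and r1*r2 = c/a = -90.
So r1 = -10, r2 = 9.
x^2 + x - 90 = (x - r1)(x - r2) = (x + 10)(x - 9)


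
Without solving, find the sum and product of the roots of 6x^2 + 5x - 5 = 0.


For ax^2+bx+c=0: sum = -b/a, product = c/a.
a=6, b=5, c=-5
Sum = -(5)/6 = -5/6
Product = (-5)/6 = -5/6


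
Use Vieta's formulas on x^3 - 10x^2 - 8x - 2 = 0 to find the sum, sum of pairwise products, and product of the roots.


Monic cubic x^3+bx^2+cx+d=0: sum=-b, pairwise sum=c, product=-d.
b=-10, c=-8, d=-2
r1+r2+r3 = 10
r1r2+r1r3+r2r3 = -8
r1r2r3 = 2


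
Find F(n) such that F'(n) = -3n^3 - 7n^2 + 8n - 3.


Reverse power rule on each term:
  ∫ -3n^3 dn = -(3/4)n^4
  ∫ -7n^2 dn = -(7/3)n^3
  ∫ 8n dn = 4n^2
  ∫ -3 dn = -3n
F(n) = -(3/4)n^4 - (7/3)n^3 + 4n^2 - 3n + C


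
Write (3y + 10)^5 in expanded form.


Expand (3y + 10)^5 by repeated multiplication:
  (3y + 10)^2 = 9y^2 + 60y + 100
  (3y + 10)^3 = 27y^3 + 270y^2 + 900y + 1000
  (3y + 10)^4 = 81y^4 + 1080y^3 + 5400y^2 + 12000y + 10000
= 243y^5 + 4050y^4 + 27000y^3 + 90000y^2 + 150000y + 100000


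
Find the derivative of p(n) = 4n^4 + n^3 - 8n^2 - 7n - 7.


Apply the power rule term by term:
  d/dn(4n^4) = 16n^3
  d/dn(n^3) = 3n^2
  d/dn(-8n^2) = -16n
  d/dn(-7n) = -7
  d/dn(-7) = 0
p'(n) = 16n^3 + 3n^2 - 16n - 7


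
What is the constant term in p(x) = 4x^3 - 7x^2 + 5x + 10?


Read off the constant term: 10


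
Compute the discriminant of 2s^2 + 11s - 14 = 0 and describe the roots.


D = b^2 - 4ac = (11)^2 - 4(2)(-14) = 121 + 112 = 233
Since D > 0: two distinct irrational roots


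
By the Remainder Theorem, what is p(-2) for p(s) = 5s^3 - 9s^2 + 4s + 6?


By the Remainder Theorem, the remainder equals p(-2):
  5*(-2)^3 = -40
  -9*(-2)^2 = -36
  4*(-2)^1 = -8
  constant: 6
Sum: -40 - 36 - 8 + 6 = -78


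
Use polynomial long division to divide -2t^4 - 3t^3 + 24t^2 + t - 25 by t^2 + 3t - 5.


(-2t^4 - 3t^3 + 24t^2 + t - 25) / (t^2 + 3t - 5)
Step 1: -2t^2 * (t^2 + 3t - 5) = -2t^4 - 6t^3 + 10t^2; subtract.
Step 2: 3t * (t^2 + 3t - 5) = 3t^3 + 9t^2 - 15t; subtract.
Step 3: 5 * (t^2 + 3t - 5) = 5t^2 + 15t - 25; subtract.
Quotient: -2t^2 + 3t + 5, Remainder: t


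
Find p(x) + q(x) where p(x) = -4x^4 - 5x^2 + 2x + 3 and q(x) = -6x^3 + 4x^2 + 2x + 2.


Align terms by degree and add:
  -4x^4 - 5x^2 + 2x + 3
  -6x^3 + 4x^2 + 2x + 2
= -4x^4 - 6x^3 - x^2 + 4x + 5


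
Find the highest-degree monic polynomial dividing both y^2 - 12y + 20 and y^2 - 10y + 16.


Factor each:
  y^2 - 12y + 20 = (y - 2)(y - 10)
  y^2 - 10y + 16 = (y - 2)(y - 8)
Common monic factor: y - 2


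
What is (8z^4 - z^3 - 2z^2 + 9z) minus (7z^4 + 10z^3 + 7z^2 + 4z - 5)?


Distribute the minus sign:
  (8z^4 - z^3 - 2z^2 + 9z)
- (7z^4 + 10z^3 + 7z^2 + 4z - 5)
Negate second polynomial: -7z^4 - 10z^3 - 7z^2 - 4z + 5
Add: z^4 - 11z^3 - 9z^2 + 5z + 5
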